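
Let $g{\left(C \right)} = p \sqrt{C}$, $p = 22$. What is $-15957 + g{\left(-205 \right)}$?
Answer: $-15957 + 22 i \sqrt{205} \approx -15957.0 + 314.99 i$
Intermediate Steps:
$g{\left(C \right)} = 22 \sqrt{C}$
$-15957 + g{\left(-205 \right)} = -15957 + 22 \sqrt{-205} = -15957 + 22 i \sqrt{205}$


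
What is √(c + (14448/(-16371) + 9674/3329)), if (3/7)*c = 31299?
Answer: √24102094113093129441/18166353 ≈ 270.25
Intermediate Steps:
c = 73031 (c = (7/3)*31299 = 73031)
√(c + (14448/(-16371) + 9674/3329)) = √(73031 + (14448/(-16371) + 9674/3329)) = √(73031 + (14448*(-1/16371) + 9674*(1/3329))) = √(73031 + (-4816/5457 + 9674/3329)) = √(73031 + 36758554/18166353) = √(1326743684497/18166353) = √24102094113093129441/18166353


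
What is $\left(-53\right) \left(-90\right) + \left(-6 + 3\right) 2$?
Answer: $4764$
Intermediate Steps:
$\left(-53\right) \left(-90\right) + \left(-6 + 3\right) 2 = 4770 - 6 = 4764$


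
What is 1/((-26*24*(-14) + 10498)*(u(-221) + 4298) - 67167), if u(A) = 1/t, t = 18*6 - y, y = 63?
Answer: 45/3717044659 ≈ 1.2106e-8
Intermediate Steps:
t = 45 (t = 18*6 - 1*63 = 108 - 63 = 45)
u(A) = 1/45
1/((-26*24*(-14) + 10498)*(u(-221) + 4298) - 67167) = 1/((-26*24*(-14) + 10498)*(1/45 + 4298) - 67167) = 1/((-624*(-14) + 10498)*(193411/45) - 67167) = 1/((8736 + 10498)*(193411/45) - 67167) = 1/(19234*(193411/45) - 67167) = 1/(3720067174/45 - 67167) = 1/(3717044659/45) = 45/3717044659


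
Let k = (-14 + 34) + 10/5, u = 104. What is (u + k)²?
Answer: 15876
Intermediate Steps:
k = 22 (k = 20 + 10*(⅕) = 20 + 2 = 22)
(u + k)² = (104 + 22)² = 126² = 15876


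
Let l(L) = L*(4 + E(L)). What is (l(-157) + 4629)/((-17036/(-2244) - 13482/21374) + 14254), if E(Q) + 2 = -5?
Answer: 3057657570/8550026561 ≈ 0.35762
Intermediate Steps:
E(Q) = -7 (E(Q) = -2 - 5 = -7)
l(L) = -3*L (l(L) = L*(4 - 7) = L*(-3) = -3*L)
(l(-157) + 4629)/((-17036/(-2244) - 13482/21374) + 14254) = (-3*(-157) + 4629)/((-17036/(-2244) - 13482/21374) + 14254) = (471 + 4629)/((-17036*(-1/2244) - 13482*1/21374) + 14254) = 5100/((4259/561 - 6741/10687) + 14254) = 5100/(41734232/5995407 + 14254) = 5100/(85500265610/5995407) = 5100*(5995407/85500265610) = 3057657570/8550026561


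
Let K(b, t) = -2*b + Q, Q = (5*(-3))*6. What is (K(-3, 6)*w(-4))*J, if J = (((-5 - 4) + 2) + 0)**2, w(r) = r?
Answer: 16464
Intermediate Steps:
J = 49 (J = ((-9 + 2) + 0)**2 = (-7 + 0)**2 = (-7)**2 = 49)
Q = -90 (Q = -15*6 = -90)
K(b, t) = -90 - 2*b (K(b, t) = -2*b - 90 = -90 - 2*b)
(K(-3, 6)*w(-4))*J = ((-90 - 2*(-3))*(-4))*49 = ((-90 + 6)*(-4))*49 = -84*(-4)*49 = 336*49 = 16464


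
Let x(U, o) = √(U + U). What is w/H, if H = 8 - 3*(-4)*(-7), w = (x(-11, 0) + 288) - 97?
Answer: -191/76 - I*√22/76 ≈ -2.5132 - 0.061716*I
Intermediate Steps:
x(U, o) = √2*√U (x(U, o) = √(2*U) = √2*√U)
w = 191 + I*√22 (w = (√2*√(-11) + 288) - 97 = (√2*(I*√11) + 288) - 97 = (I*√22 + 288) - 97 = (288 + I*√22) - 97 = 191 + I*√22 ≈ 191.0 + 4.6904*I)
H = -76 (H = 8 + 12*(-7) = 8 - 84 = -76)
w/H = (191 + I*√22)/(-76) = (191 + I*√22)*(-1/76) = -191/76 - I*√22/76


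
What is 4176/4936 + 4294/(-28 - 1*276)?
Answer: -65545/4936 ≈ -13.279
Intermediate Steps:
4176/4936 + 4294/(-28 - 1*276) = 4176*(1/4936) + 4294/(-28 - 276) = 522/617 + 4294/(-304) = 522/617 + 4294*(-1/304) = 522/617 - 113/8 = -65545/4936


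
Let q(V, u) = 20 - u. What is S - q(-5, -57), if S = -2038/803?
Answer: -63869/803 ≈ -79.538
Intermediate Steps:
S = -2038/803 (S = -2038*1/803 = -2038/803 ≈ -2.5380)
S - q(-5, -57) = -2038/803 - (20 - 1*(-57)) = -2038/803 - (20 + 57) = -2038/803 - 1*77 = -2038/803 - 77 = -63869/803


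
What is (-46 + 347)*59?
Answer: 17759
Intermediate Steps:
(-46 + 347)*59 = 301*59 = 17759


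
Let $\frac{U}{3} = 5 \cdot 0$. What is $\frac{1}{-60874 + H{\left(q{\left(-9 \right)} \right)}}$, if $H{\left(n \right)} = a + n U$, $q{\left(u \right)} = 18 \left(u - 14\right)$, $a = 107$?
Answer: $- \frac{1}{60767} \approx -1.6456 \cdot 10^{-5}$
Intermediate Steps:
$U = 0$ ($U = 3 \cdot 5 \cdot 0 = 3 \cdot 0 = 0$)
$q{\left(u \right)} = -252 + 18 u$ ($q{\left(u \right)} = 18 \left(-14 + u\right) = -252 + 18 u$)
$H{\left(n \right)} = 107$ ($H{\left(n \right)} = 107 + n 0 = 107 + 0 = 107$)
$\frac{1}{-60874 + H{\left(q{\left(-9 \right)} \right)}} = \frac{1}{-60874 + 107} = \frac{1}{-60767} = - \frac{1}{60767}$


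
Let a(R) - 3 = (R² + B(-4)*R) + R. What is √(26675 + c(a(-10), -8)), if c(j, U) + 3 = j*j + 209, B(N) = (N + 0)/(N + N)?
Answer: 5*√1385 ≈ 186.08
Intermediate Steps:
B(N) = ½ (B(N) = N/((2*N)) = N*(1/(2*N)) = ½)
a(R) = 3 + R² + 3*R/2 (a(R) = 3 + ((R² + R/2) + R) = 3 + (R² + 3*R/2) = 3 + R² + 3*R/2)
c(j, U) = 206 + j² (c(j, U) = -3 + (j*j + 209) = -3 + (j² + 209) = -3 + (209 + j²) = 206 + j²)
√(26675 + c(a(-10), -8)) = √(26675 + (206 + (3 + (-10)² + (3/2)*(-10))²)) = √(26675 + (206 + (3 + 100 - 15)²)) = √(26675 + (206 + 88²)) = √(26675 + (206 + 7744)) = √(26675 + 7950) = √34625 = 5*√1385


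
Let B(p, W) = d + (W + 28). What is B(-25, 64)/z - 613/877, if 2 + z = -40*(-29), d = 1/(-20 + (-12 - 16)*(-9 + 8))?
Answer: -5032483/8124528 ≈ -0.61942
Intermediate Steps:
d = ⅛ (d = 1/(-20 - 28*(-1)) = 1/(-20 + 28) = 1/8 = ⅛ ≈ 0.12500)
B(p, W) = 225/8 + W (B(p, W) = ⅛ + (W + 28) = ⅛ + (28 + W) = 225/8 + W)
z = 1158 (z = -2 - 40*(-29) = -2 + 1160 = 1158)
B(-25, 64)/z - 613/877 = (225/8 + 64)/1158 - 613/877 = (737/8)*(1/1158) - 613*1/877 = 737/9264 - 613/877 = -5032483/8124528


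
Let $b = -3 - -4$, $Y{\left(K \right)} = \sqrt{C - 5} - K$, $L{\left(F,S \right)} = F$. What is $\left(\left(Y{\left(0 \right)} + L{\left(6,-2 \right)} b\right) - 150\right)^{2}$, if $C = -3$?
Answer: $20728 - 576 i \sqrt{2} \approx 20728.0 - 814.59 i$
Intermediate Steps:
$Y{\left(K \right)} = - K + 2 i \sqrt{2}$ ($Y{\left(K \right)} = \sqrt{-3 - 5} - K = \sqrt{-8} - K = 2 i \sqrt{2} - K = - K + 2 i \sqrt{2}$)
$b = 1$ ($b = -3 + 4 = 1$)
$\left(\left(Y{\left(0 \right)} + L{\left(6,-2 \right)} b\right) - 150\right)^{2} = \left(\left(\left(\left(-1\right) 0 + 2 i \sqrt{2}\right) + 6 \cdot 1\right) - 150\right)^{2} = \left(\left(\left(0 + 2 i \sqrt{2}\right) + 6\right) - 150\right)^{2} = \left(\left(2 i \sqrt{2} + 6\right) - 150\right)^{2} = \left(\left(6 + 2 i \sqrt{2}\right) - 150\right)^{2} = \left(-144 + 2 i \sqrt{2}\right)^{2}$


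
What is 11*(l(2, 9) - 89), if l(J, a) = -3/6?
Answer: -1969/2 ≈ -984.50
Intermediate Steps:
l(J, a) = -1/2 (l(J, a) = -3*1/6 = -1/2)
11*(l(2, 9) - 89) = 11*(-1/2 - 89) = 11*(-179/2) = -1969/2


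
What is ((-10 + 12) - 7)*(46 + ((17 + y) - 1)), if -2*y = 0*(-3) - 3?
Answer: -635/2 ≈ -317.50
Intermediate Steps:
y = 3/2 (y = -(0*(-3) - 3)/2 = -(0 - 3)/2 = -½*(-3) = 3/2 ≈ 1.5000)
((-10 + 12) - 7)*(46 + ((17 + y) - 1)) = ((-10 + 12) - 7)*(46 + ((17 + 3/2) - 1)) = (2 - 7)*(46 + (37/2 - 1)) = -5*(46 + 35/2) = -5*127/2 = -635/2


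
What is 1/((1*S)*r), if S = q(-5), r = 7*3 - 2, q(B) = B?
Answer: -1/95 ≈ -0.010526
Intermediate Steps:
r = 19 (r = 21 - 2 = 19)
S = -5
1/((1*S)*r) = 1/((1*(-5))*19) = 1/(-5*19) = 1/(-95) = -1/95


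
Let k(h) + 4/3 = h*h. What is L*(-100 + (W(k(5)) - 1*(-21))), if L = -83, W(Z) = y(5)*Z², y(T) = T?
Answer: -2033002/9 ≈ -2.2589e+5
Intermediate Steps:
k(h) = -4/3 + h² (k(h) = -4/3 + h*h = -4/3 + h²)
W(Z) = 5*Z²
L*(-100 + (W(k(5)) - 1*(-21))) = -83*(-100 + (5*(-4/3 + 5²)² - 1*(-21))) = -83*(-100 + (5*(-4/3 + 25)² + 21)) = -83*(-100 + (5*(71/3)² + 21)) = -83*(-100 + (5*(5041/9) + 21)) = -83*(-100 + (25205/9 + 21)) = -83*(-100 + 25394/9) = -83*24494/9 = -2033002/9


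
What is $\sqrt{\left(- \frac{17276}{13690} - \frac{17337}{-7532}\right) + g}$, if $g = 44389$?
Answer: $\frac{\sqrt{21547139478410735}}{696710} \approx 210.69$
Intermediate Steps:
$\sqrt{\left(- \frac{17276}{13690} - \frac{17337}{-7532}\right) + g} = \sqrt{\left(- \frac{17276}{13690} - \frac{17337}{-7532}\right) + 44389} = \sqrt{\left(\left(-17276\right) \frac{1}{13690} - - \frac{17337}{7532}\right) + 44389} = \sqrt{\left(- \frac{8638}{6845} + \frac{17337}{7532}\right) + 44389} = \sqrt{\frac{53610349}{51556540} + 44389} = \sqrt{\frac{2288596864409}{51556540}} = \frac{\sqrt{21547139478410735}}{696710}$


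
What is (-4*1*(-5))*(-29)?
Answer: -580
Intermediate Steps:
(-4*1*(-5))*(-29) = -4*(-5)*(-29) = 20*(-29) = -580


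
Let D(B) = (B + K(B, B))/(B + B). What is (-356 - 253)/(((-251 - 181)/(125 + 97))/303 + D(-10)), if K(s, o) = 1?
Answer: -15172220/11051 ≈ -1372.9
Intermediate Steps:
D(B) = (1 + B)/(2*B) (D(B) = (B + 1)/(B + B) = (1 + B)/((2*B)) = (1 + B)*(1/(2*B)) = (1 + B)/(2*B))
(-356 - 253)/(((-251 - 181)/(125 + 97))/303 + D(-10)) = (-356 - 253)/(((-251 - 181)/(125 + 97))/303 + (½)*(1 - 10)/(-10)) = -609/(-432/222*(1/303) + (½)*(-⅒)*(-9)) = -609/(-432*1/222*(1/303) + 9/20) = -609/(-72/37*1/303 + 9/20) = -609/(-24/3737 + 9/20) = -609/33153/74740 = -609*74740/33153 = -15172220/11051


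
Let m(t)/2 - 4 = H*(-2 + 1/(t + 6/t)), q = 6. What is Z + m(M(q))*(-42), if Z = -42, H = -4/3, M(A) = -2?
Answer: -3122/5 ≈ -624.40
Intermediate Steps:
H = -4/3 (H = -4*⅓ = -4/3 ≈ -1.3333)
m(t) = 40/3 - 8/(3*(t + 6/t)) (m(t) = 8 + 2*(-4*(-2 + 1/(t + 6/t))/3) = 8 + 2*(8/3 - 4/(3*(t + 6/t))) = 8 + (16/3 - 8/(3*(t + 6/t))) = 40/3 - 8/(3*(t + 6/t)))
Z + m(M(q))*(-42) = -42 + (8*(30 - 1*(-2) + 5*(-2)²)/(3*(6 + (-2)²)))*(-42) = -42 + (8*(30 + 2 + 5*4)/(3*(6 + 4)))*(-42) = -42 + ((8/3)*(30 + 2 + 20)/10)*(-42) = -42 + ((8/3)*(⅒)*52)*(-42) = -42 + (208/15)*(-42) = -42 - 2912/5 = -3122/5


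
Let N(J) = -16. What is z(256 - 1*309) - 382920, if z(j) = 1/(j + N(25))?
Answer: -26421481/69 ≈ -3.8292e+5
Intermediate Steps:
z(j) = 1/(-16 + j) (z(j) = 1/(j - 16) = 1/(-16 + j))
z(256 - 1*309) - 382920 = 1/(-16 + (256 - 1*309)) - 382920 = 1/(-16 + (256 - 309)) - 382920 = 1/(-16 - 53) - 382920 = 1/(-69) - 382920 = -1/69 - 382920 = -26421481/69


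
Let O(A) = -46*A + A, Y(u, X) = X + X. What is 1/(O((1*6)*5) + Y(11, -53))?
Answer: -1/1456 ≈ -0.00068681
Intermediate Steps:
Y(u, X) = 2*X
O(A) = -45*A
1/(O((1*6)*5) + Y(11, -53)) = 1/(-45*1*6*5 + 2*(-53)) = 1/(-270*5 - 106) = 1/(-45*30 - 106) = 1/(-1350 - 106) = 1/(-1456) = -1/1456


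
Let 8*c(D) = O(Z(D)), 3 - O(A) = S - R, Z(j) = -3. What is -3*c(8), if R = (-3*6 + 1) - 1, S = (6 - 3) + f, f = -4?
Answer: 21/4 ≈ 5.2500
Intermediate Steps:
S = -1 (S = (6 - 3) - 4 = 3 - 4 = -1)
R = -18 (R = (-18 + 1) - 1 = -17 - 1 = -18)
O(A) = -14 (O(A) = 3 - (-1 - 1*(-18)) = 3 - (-1 + 18) = 3 - 1*17 = 3 - 17 = -14)
c(D) = -7/4 (c(D) = (⅛)*(-14) = -7/4)
-3*c(8) = -3*(-7/4) = 21/4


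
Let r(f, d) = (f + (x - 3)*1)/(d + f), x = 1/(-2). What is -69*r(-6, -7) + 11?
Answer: -1025/26 ≈ -39.423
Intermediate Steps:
x = -½ ≈ -0.50000
r(f, d) = (-7/2 + f)/(d + f) (r(f, d) = (f + (-½ - 3)*1)/(d + f) = (f - 7/2*1)/(d + f) = (f - 7/2)/(d + f) = (-7/2 + f)/(d + f))
-69*r(-6, -7) + 11 = -69*(-7/2 - 6)/(-7 - 6) + 11 = -69*(-19)/((-13)*2) + 11 = -(-69)*(-19)/(13*2) + 11 = -69*19/26 + 11 = -1311/26 + 11 = -1025/26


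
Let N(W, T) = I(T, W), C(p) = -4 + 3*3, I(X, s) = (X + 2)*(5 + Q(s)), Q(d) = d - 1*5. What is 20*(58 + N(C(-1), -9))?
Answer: 460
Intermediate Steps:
Q(d) = -5 + d (Q(d) = d - 5 = -5 + d)
I(X, s) = s*(2 + X) (I(X, s) = (X + 2)*(5 + (-5 + s)) = (2 + X)*s = s*(2 + X))
C(p) = 5 (C(p) = -4 + 9 = 5)
N(W, T) = W*(2 + T)
20*(58 + N(C(-1), -9)) = 20*(58 + 5*(2 - 9)) = 20*(58 + 5*(-7)) = 20*(58 - 35) = 20*23 = 460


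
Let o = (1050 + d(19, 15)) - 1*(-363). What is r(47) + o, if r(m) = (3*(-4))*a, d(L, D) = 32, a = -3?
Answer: 1481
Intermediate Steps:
r(m) = 36 (r(m) = (3*(-4))*(-3) = -12*(-3) = 36)
o = 1445 (o = (1050 + 32) - 1*(-363) = 1082 + 363 = 1445)
r(47) + o = 36 + 1445 = 1481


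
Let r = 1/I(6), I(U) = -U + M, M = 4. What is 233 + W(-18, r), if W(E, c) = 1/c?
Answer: 231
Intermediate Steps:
I(U) = 4 - U (I(U) = -U + 4 = 4 - U)
r = -½ (r = 1/(4 - 1*6) = 1/(4 - 6) = 1/(-2) = -½ ≈ -0.50000)
233 + W(-18, r) = 233 + 1/(-½) = 233 - 2 = 231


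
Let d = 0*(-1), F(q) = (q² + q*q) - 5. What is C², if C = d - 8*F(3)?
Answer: 10816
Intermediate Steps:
F(q) = -5 + 2*q² (F(q) = (q² + q²) - 5 = 2*q² - 5 = -5 + 2*q²)
d = 0
C = -104 (C = 0 - 8*(-5 + 2*3²) = 0 - 8*(-5 + 2*9) = 0 - 8*(-5 + 18) = 0 - 8*13 = 0 - 104 = -104)
C² = (-104)² = 10816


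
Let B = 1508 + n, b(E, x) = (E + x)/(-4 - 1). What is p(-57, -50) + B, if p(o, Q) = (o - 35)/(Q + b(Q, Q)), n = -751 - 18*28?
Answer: 3841/15 ≈ 256.07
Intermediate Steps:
b(E, x) = -E/5 - x/5 (b(E, x) = (E + x)/(-5) = (E + x)*(-⅕) = -E/5 - x/5)
n = -1255 (n = -751 - 1*504 = -751 - 504 = -1255)
p(o, Q) = 5*(-35 + o)/(3*Q) (p(o, Q) = (o - 35)/(Q + (-Q/5 - Q/5)) = (-35 + o)/(Q - 2*Q/5) = (-35 + o)/((3*Q/5)) = (-35 + o)*(5/(3*Q)) = 5*(-35 + o)/(3*Q))
B = 253 (B = 1508 - 1255 = 253)
p(-57, -50) + B = (5/3)*(-35 - 57)/(-50) + 253 = (5/3)*(-1/50)*(-92) + 253 = 46/15 + 253 = 3841/15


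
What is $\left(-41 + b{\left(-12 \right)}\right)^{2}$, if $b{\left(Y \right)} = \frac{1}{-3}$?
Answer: $\frac{15376}{9} \approx 1708.4$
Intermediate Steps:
$b{\left(Y \right)} = - \frac{1}{3}$
$\left(-41 + b{\left(-12 \right)}\right)^{2} = \left(-41 - \frac{1}{3}\right)^{2} = \left(- \frac{124}{3}\right)^{2} = \frac{15376}{9}$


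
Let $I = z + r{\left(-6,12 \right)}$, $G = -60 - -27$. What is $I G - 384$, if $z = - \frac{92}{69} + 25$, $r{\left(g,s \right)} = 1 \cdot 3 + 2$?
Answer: $-1330$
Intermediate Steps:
$G = -33$ ($G = -60 + 27 = -33$)
$r{\left(g,s \right)} = 5$ ($r{\left(g,s \right)} = 3 + 2 = 5$)
$z = \frac{71}{3}$ ($z = \left(-92\right) \frac{1}{69} + 25 = - \frac{4}{3} + 25 = \frac{71}{3} \approx 23.667$)
$I = \frac{86}{3}$ ($I = \frac{71}{3} + 5 = \frac{86}{3} \approx 28.667$)
$I G - 384 = \frac{86}{3} \left(-33\right) - 384 = -946 - 384 = -1330$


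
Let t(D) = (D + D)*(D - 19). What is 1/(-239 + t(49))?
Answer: 1/2701 ≈ 0.00037023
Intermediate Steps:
t(D) = 2*D*(-19 + D) (t(D) = (2*D)*(-19 + D) = 2*D*(-19 + D))
1/(-239 + t(49)) = 1/(-239 + 2*49*(-19 + 49)) = 1/(-239 + 2*49*30) = 1/(-239 + 2940) = 1/2701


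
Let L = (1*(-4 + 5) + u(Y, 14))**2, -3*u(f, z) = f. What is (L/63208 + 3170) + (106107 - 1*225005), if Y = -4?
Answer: -65834418767/568872 ≈ -1.1573e+5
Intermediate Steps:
u(f, z) = -f/3
L = 49/9 (L = (1*(-4 + 5) - 1/3*(-4))**2 = (1*1 + 4/3)**2 = (1 + 4/3)**2 = (7/3)**2 = 49/9 ≈ 5.4444)
(L/63208 + 3170) + (106107 - 1*225005) = ((49/9)/63208 + 3170) + (106107 - 1*225005) = ((49/9)*(1/63208) + 3170) + (106107 - 225005) = (49/568872 + 3170) - 118898 = 1803324289/568872 - 118898 = -65834418767/568872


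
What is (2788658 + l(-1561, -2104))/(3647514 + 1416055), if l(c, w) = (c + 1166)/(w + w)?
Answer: 11734673259/21307498352 ≈ 0.55073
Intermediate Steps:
l(c, w) = (1166 + c)/(2*w) (l(c, w) = (1166 + c)/((2*w)) = (1166 + c)*(1/(2*w)) = (1166 + c)/(2*w))
(2788658 + l(-1561, -2104))/(3647514 + 1416055) = (2788658 + (½)*(1166 - 1561)/(-2104))/(3647514 + 1416055) = (2788658 + (½)*(-1/2104)*(-395))/5063569 = (2788658 + 395/4208)*(1/5063569) = (11734673259/4208)*(1/5063569) = 11734673259/21307498352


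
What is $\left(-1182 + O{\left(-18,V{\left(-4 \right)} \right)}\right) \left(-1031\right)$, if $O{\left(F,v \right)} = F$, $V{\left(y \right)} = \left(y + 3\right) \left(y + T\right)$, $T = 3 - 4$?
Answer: $1237200$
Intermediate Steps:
$T = -1$ ($T = 3 - 4 = -1$)
$V{\left(y \right)} = \left(-1 + y\right) \left(3 + y\right)$ ($V{\left(y \right)} = \left(y + 3\right) \left(y - 1\right) = \left(3 + y\right) \left(-1 + y\right) = \left(-1 + y\right) \left(3 + y\right)$)
$\left(-1182 + O{\left(-18,V{\left(-4 \right)} \right)}\right) \left(-1031\right) = \left(-1182 - 18\right) \left(-1031\right) = \left(-1200\right) \left(-1031\right) = 1237200$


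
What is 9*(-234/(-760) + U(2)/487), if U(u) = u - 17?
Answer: 461511/185060 ≈ 2.4938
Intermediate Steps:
U(u) = -17 + u
9*(-234/(-760) + U(2)/487) = 9*(-234/(-760) + (-17 + 2)/487) = 9*(-234*(-1/760) - 15*1/487) = 9*(117/380 - 15/487) = 9*(51279/185060) = 461511/185060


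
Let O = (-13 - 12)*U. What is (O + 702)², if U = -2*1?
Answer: 565504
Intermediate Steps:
U = -2
O = 50 (O = (-13 - 12)*(-2) = -25*(-2) = 50)
(O + 702)² = (50 + 702)² = 752² = 565504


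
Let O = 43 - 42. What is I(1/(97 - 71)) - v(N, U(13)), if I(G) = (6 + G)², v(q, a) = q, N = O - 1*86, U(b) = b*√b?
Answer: 82109/676 ≈ 121.46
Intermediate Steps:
O = 1
U(b) = b^(3/2)
N = -85 (N = 1 - 1*86 = 1 - 86 = -85)
I(1/(97 - 71)) - v(N, U(13)) = (6 + 1/(97 - 71))² - 1*(-85) = (6 + 1/26)² + 85 = (157/26)² + 85 = 24649/676 + 85 = 82109/676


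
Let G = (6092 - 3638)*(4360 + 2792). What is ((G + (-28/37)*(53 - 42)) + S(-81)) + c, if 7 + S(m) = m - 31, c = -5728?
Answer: 649170649/37 ≈ 1.7545e+7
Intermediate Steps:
G = 17551008 (G = 2454*7152 = 17551008)
S(m) = -38 + m (S(m) = -7 + (m - 31) = -7 + (-31 + m) = -38 + m)
((G + (-28/37)*(53 - 42)) + S(-81)) + c = ((17551008 + (-28/37)*(53 - 42)) + (-38 - 81)) - 5728 = ((17551008 - 28*1/37*11) - 119) - 5728 = ((17551008 - 28/37*11) - 119) - 5728 = ((17551008 - 308/37) - 119) - 5728 = (649386988/37 - 119) - 5728 = 649382585/37 - 5728 = 649170649/37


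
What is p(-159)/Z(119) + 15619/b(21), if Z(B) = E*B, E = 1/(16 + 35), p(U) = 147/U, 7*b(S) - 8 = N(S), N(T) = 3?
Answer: 5794418/583 ≈ 9939.0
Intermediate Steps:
b(S) = 11/7 (b(S) = 8/7 + (⅐)*3 = 8/7 + 3/7 = 11/7)
E = 1/51 ≈ 0.019608
Z(B) = B/51
p(-159)/Z(119) + 15619/b(21) = (147/(-159))/(((1/51)*119)) + 15619/(11/7) = (147*(-1/159))/(7/3) + 15619*(7/11) = -49/53*3/7 + 109333/11 = -21/53 + 109333/11 = 5794418/583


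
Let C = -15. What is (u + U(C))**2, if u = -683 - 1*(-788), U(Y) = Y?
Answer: 8100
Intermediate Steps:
u = 105 (u = -683 + 788 = 105)
(u + U(C))**2 = (105 - 15)**2 = 90**2 = 8100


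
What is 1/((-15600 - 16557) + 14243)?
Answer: -1/17914 ≈ -5.5822e-5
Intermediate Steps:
1/((-15600 - 16557) + 14243) = 1/(-32157 + 14243) = 1/(-17914) = -1/17914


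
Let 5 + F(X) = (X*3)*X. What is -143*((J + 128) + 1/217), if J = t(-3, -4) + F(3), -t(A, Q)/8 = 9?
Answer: -2420561/217 ≈ -11155.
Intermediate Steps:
t(A, Q) = -72 (t(A, Q) = -8*9 = -72)
F(X) = -5 + 3*X² (F(X) = -5 + (X*3)*X = -5 + (3*X)*X = -5 + 3*X²)
J = -50 (J = -72 + (-5 + 3*3²) = -72 + (-5 + 3*9) = -72 + (-5 + 27) = -72 + 22 = -50)
-143*((J + 128) + 1/217) = -143*((-50 + 128) + 1/217) = -143*(78 + 1/217) = -143*16927/217 = -2420561/217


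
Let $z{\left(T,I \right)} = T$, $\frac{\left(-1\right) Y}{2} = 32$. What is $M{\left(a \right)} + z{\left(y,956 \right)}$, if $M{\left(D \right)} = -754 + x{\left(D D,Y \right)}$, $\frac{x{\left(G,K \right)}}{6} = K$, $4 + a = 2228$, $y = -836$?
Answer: $-1974$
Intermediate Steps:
$Y = -64$ ($Y = \left(-2\right) 32 = -64$)
$a = 2224$ ($a = -4 + 2228 = 2224$)
$x{\left(G,K \right)} = 6 K$
$M{\left(D \right)} = -1138$ ($M{\left(D \right)} = -754 + 6 \left(-64\right) = -754 - 384 = -1138$)
$M{\left(a \right)} + z{\left(y,956 \right)} = -1138 - 836 = -1974$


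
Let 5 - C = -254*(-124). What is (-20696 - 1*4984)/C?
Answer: 8560/10497 ≈ 0.81547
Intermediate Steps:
C = -31491 (C = 5 - (-254)*(-124) = 5 - 1*31496 = 5 - 31496 = -31491)
(-20696 - 1*4984)/C = (-20696 - 1*4984)/(-31491) = (-20696 - 4984)*(-1/31491) = -25680*(-1/31491) = 8560/10497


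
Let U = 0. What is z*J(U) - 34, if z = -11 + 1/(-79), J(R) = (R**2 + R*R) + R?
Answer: -34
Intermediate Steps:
J(R) = R + 2*R**2 (J(R) = (R**2 + R**2) + R = 2*R**2 + R = R + 2*R**2)
z = -870/79 (z = -11 - 1/79 = -870/79 ≈ -11.013)
z*J(U) - 34 = -0*(1 + 2*0) - 34 = -0*(1 + 0) - 34 = -0 - 34 = -870/79*0 - 34 = 0 - 34 = -34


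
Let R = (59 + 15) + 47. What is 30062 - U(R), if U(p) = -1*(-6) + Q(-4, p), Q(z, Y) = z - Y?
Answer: 30181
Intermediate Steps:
R = 121 (R = 74 + 47 = 121)
U(p) = 2 - p (U(p) = -1*(-6) + (-4 - p) = 6 + (-4 - p) = 2 - p)
30062 - U(R) = 30062 - (2 - 1*121) = 30062 - (2 - 121) = 30062 - 1*(-119) = 30062 + 119 = 30181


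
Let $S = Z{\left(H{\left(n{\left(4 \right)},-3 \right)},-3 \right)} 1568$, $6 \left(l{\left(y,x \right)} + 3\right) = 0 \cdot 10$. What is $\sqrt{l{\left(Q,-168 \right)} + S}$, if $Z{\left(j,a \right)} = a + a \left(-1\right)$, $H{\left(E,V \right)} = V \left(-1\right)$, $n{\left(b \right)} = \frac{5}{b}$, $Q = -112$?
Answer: $i \sqrt{3} \approx 1.732 i$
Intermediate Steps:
$H{\left(E,V \right)} = - V$
$l{\left(y,x \right)} = -3$ ($l{\left(y,x \right)} = -3 + \frac{0 \cdot 10}{6} = -3 + \frac{1}{6} \cdot 0 = -3 + 0 = -3$)
$Z{\left(j,a \right)} = 0$ ($Z{\left(j,a \right)} = a - a = 0$)
$S = 0$ ($S = 0 \cdot 1568 = 0$)
$\sqrt{l{\left(Q,-168 \right)} + S} = \sqrt{-3 + 0} = \sqrt{-3} = i \sqrt{3}$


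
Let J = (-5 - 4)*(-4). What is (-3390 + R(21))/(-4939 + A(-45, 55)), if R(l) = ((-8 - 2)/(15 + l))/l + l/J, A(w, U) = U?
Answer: 2562409/3692304 ≈ 0.69399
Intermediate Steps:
J = 36 (J = -9*(-4) = 36)
R(l) = l/36 - 10/(l*(15 + l)) (R(l) = ((-8 - 2)/(15 + l))/l + l/36 = (-10/(15 + l))/l + l*(1/36) = -10/(l*(15 + l)) + l/36 = l/36 - 10/(l*(15 + l)))
(-3390 + R(21))/(-4939 + A(-45, 55)) = (-3390 + (1/36)*(-360 + 21**3 + 15*21**2)/(21*(15 + 21)))/(-4939 + 55) = (-3390 + (1/36)*(1/21)*(-360 + 9261 + 15*441)/36)/(-4884) = (-3390 + (1/36)*(1/21)*(1/36)*(-360 + 9261 + 6615))*(-1/4884) = (-3390 + (1/36)*(1/21)*(1/36)*15516)*(-1/4884) = (-3390 + 431/756)*(-1/4884) = -2562409/756*(-1/4884) = 2562409/3692304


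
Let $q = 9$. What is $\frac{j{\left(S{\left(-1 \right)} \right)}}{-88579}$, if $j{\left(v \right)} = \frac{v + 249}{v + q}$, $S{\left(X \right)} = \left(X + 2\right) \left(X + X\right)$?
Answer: $- \frac{247}{620053} \approx -0.00039835$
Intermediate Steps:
$S{\left(X \right)} = 2 X \left(2 + X\right)$ ($S{\left(X \right)} = \left(2 + X\right) 2 X = 2 X \left(2 + X\right)$)
$j{\left(v \right)} = \frac{249 + v}{9 + v}$ ($j{\left(v \right)} = \frac{v + 249}{v + 9} = \frac{249 + v}{9 + v}$)
$\frac{j{\left(S{\left(-1 \right)} \right)}}{-88579} = \frac{\frac{1}{9 + 2 \left(-1\right) \left(2 - 1\right)} \left(249 + 2 \left(-1\right) \left(2 - 1\right)\right)}{-88579} = \frac{249 + 2 \left(-1\right) 1}{9 + 2 \left(-1\right) 1} \left(- \frac{1}{88579}\right) = \frac{249 - 2}{9 - 2} \left(- \frac{1}{88579}\right) = \frac{1}{7} \cdot 247 \left(- \frac{1}{88579}\right) = \frac{247}{7} \left(- \frac{1}{88579}\right) = - \frac{247}{620053}$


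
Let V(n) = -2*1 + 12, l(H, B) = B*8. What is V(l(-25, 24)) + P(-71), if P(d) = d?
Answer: -61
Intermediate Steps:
l(H, B) = 8*B
V(n) = 10 (V(n) = -2 + 12 = 10)
V(l(-25, 24)) + P(-71) = 10 - 71 = -61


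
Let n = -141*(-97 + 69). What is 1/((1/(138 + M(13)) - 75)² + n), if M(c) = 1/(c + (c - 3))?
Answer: 10080625/96490869904 ≈ 0.00010447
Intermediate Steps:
M(c) = 1/(-3 + 2*c) (M(c) = 1/(c + (-3 + c)) = 1/(-3 + 2*c))
n = 3948 (n = -141*(-28) = 3948)
1/((1/(138 + M(13)) - 75)² + n) = 1/((1/(138 + 1/(-3 + 2*13)) - 75)² + 3948) = 1/((1/(138 + 1/(-3 + 26)) - 75)² + 3948) = 1/((1/(138 + 1/23) - 75)² + 3948) = 1/((1/(3175/23) - 75)² + 3948) = 1/((23/3175 - 75)² + 3948) = 1/((-238102/3175)² + 3948) = 1/(56692562404/10080625 + 3948) = 1/(96490869904/10080625) = 10080625/96490869904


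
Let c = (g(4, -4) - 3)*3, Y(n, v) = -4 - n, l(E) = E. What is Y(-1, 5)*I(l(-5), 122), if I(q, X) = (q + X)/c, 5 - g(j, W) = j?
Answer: 117/2 ≈ 58.500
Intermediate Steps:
g(j, W) = 5 - j
c = -6 (c = ((5 - 1*4) - 3)*3 = ((5 - 4) - 3)*3 = (1 - 3)*3 = -2*3 = -6)
I(q, X) = -X/6 - q/6 (I(q, X) = (q + X)/(-6) = (X + q)*(-⅙) = -X/6 - q/6)
Y(-1, 5)*I(l(-5), 122) = (-4 - 1*(-1))*(-⅙*122 - ⅙*(-5)) = (-4 + 1)*(-61/3 + ⅚) = -3*(-39/2) = 117/2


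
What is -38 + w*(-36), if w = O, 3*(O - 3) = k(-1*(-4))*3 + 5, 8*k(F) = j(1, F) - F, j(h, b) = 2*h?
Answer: -197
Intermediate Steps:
k(F) = ¼ - F/8 (k(F) = (2*1 - F)/8 = (2 - F)/8 = ¼ - F/8)
O = 53/12 (O = 3 + ((¼ - (-1)*(-4)/8)*3 + 5)/3 = 3 + ((¼ - ⅛*4)*3 + 5)/3 = 3 + ((¼ - ½)*3 + 5)/3 = 3 + (-¼*3 + 5)/3 = 3 + (-¾ + 5)/3 = 3 + (⅓)*(17/4) = 3 + 17/12 = 53/12 ≈ 4.4167)
w = 53/12 ≈ 4.4167
-38 + w*(-36) = -38 + (53/12)*(-36) = -38 - 159 = -197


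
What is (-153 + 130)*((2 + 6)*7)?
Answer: -1288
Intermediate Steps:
(-153 + 130)*((2 + 6)*7) = -184*7 = -23*56 = -1288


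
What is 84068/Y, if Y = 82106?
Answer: 42034/41053 ≈ 1.0239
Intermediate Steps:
84068/Y = 84068/82106 = 84068*(1/82106) = 42034/41053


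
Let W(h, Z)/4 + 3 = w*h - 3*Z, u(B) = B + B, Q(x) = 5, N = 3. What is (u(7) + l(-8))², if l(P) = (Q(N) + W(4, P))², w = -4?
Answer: 408321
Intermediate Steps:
u(B) = 2*B
W(h, Z) = -12 - 16*h - 12*Z (W(h, Z) = -12 + 4*(-4*h - 3*Z) = -12 + (-16*h - 12*Z) = -12 - 16*h - 12*Z)
l(P) = (-71 - 12*P)² (l(P) = (5 + (-12 - 16*4 - 12*P))² = (5 + (-12 - 64 - 12*P))² = (5 + (-76 - 12*P))² = (-71 - 12*P)²)
(u(7) + l(-8))² = (2*7 + (71 + 12*(-8))²)² = (14 + (71 - 96)²)² = (14 + (-25)²)² = (14 + 625)² = 639² = 408321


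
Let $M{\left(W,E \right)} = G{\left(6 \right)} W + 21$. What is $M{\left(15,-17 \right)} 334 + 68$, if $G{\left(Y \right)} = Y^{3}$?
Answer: $1089242$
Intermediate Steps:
$M{\left(W,E \right)} = 21 + 216 W$ ($M{\left(W,E \right)} = 6^{3} W + 21 = 216 W + 21 = 21 + 216 W$)
$M{\left(15,-17 \right)} 334 + 68 = \left(21 + 216 \cdot 15\right) 334 + 68 = \left(21 + 3240\right) 334 + 68 = 3261 \cdot 334 + 68 = 1089174 + 68 = 1089242$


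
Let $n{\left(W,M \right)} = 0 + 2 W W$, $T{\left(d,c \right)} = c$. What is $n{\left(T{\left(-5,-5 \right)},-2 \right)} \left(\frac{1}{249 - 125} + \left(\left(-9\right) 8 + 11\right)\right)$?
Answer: $- \frac{189075}{62} \approx -3049.6$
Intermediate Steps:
$n{\left(W,M \right)} = 2 W^{2}$ ($n{\left(W,M \right)} = 0 + 2 W^{2} = 2 W^{2}$)
$n{\left(T{\left(-5,-5 \right)},-2 \right)} \left(\frac{1}{249 - 125} + \left(\left(-9\right) 8 + 11\right)\right) = 2 \left(-5\right)^{2} \left(\frac{1}{249 - 125} + \left(\left(-9\right) 8 + 11\right)\right) = 2 \cdot 25 \left(\frac{1}{124} + \left(-72 + 11\right)\right) = 50 \left(\frac{1}{124} - 61\right) = 50 \left(- \frac{7563}{124}\right) = - \frac{189075}{62}$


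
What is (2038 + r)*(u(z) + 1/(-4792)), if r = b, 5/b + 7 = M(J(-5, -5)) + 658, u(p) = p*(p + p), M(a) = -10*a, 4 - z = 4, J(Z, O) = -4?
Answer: -1408263/3311272 ≈ -0.42529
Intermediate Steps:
z = 0 (z = 4 - 1*4 = 4 - 4 = 0)
u(p) = 2*p**2 (u(p) = p*(2*p) = 2*p**2)
b = 5/691 (b = 5/(-7 + (-10*(-4) + 658)) = 5/(-7 + (40 + 658)) = 5/(-7 + 698) = 5/691 ≈ 0.0072359)
r = 5/691 ≈ 0.0072359
(2038 + r)*(u(z) + 1/(-4792)) = (2038 + 5/691)*(2*0**2 + 1/(-4792)) = 1408263*(2*0 - 1/4792)/691 = 1408263*(0 - 1/4792)/691 = (1408263/691)*(-1/4792) = -1408263/3311272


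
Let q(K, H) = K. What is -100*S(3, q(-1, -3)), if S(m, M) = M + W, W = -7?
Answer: 800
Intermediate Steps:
S(m, M) = -7 + M (S(m, M) = M - 7 = -7 + M)
-100*S(3, q(-1, -3)) = -100*(-7 - 1) = -100*(-8) = 800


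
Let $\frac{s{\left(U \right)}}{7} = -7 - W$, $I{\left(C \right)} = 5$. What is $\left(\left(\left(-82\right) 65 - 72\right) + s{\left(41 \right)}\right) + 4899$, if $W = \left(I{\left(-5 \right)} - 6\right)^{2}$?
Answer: $-559$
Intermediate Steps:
$W = 1$ ($W = \left(5 - 6\right)^{2} = \left(-1\right)^{2} = 1$)
$s{\left(U \right)} = -56$ ($s{\left(U \right)} = 7 \left(-7 - 1\right) = 7 \left(-8\right) = -56$)
$\left(\left(\left(-82\right) 65 - 72\right) + s{\left(41 \right)}\right) + 4899 = \left(\left(\left(-82\right) 65 - 72\right) - 56\right) + 4899 = \left(\left(-5330 - 72\right) - 56\right) + 4899 = \left(-5402 - 56\right) + 4899 = -5458 + 4899 = -559$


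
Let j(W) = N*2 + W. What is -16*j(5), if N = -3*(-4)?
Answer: -464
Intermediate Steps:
N = 12
j(W) = 24 + W (j(W) = 12*2 + W = 24 + W)
-16*j(5) = -16*(24 + 5) = -16*29 = -464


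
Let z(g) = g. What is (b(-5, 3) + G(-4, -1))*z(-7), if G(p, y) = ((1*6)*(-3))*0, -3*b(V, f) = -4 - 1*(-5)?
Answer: 7/3 ≈ 2.3333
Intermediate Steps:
b(V, f) = -⅓ (b(V, f) = -(-4 - 1*(-5))/3 = -(-4 + 5)/3 = -⅓*1 = -⅓)
G(p, y) = 0 (G(p, y) = (6*(-3))*0 = -18*0 = 0)
(b(-5, 3) + G(-4, -1))*z(-7) = (-⅓ + 0)*(-7) = -⅓*(-7) = 7/3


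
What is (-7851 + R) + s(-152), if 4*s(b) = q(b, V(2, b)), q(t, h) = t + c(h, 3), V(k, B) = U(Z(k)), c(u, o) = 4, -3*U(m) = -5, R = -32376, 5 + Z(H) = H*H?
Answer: -40264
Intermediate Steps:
Z(H) = -5 + H**2 (Z(H) = -5 + H*H = -5 + H**2)
U(m) = 5/3 (U(m) = -1/3*(-5) = 5/3)
V(k, B) = 5/3
q(t, h) = 4 + t (q(t, h) = t + 4 = 4 + t)
s(b) = 1 + b/4 (s(b) = (4 + b)/4 = 1 + b/4)
(-7851 + R) + s(-152) = (-7851 - 32376) + (1 + (1/4)*(-152)) = -40227 + (1 - 38) = -40227 - 37 = -40264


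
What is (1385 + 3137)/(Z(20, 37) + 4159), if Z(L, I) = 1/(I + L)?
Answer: 128877/118532 ≈ 1.0873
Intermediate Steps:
(1385 + 3137)/(Z(20, 37) + 4159) = (1385 + 3137)/(1/(37 + 20) + 4159) = 4522/(1/57 + 4159) = 4522/(237064/57) = 4522*(57/237064) = 128877/118532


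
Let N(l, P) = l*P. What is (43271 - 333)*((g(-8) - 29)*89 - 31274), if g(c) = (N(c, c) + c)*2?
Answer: -1025660006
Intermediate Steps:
N(l, P) = P*l
g(c) = 2*c + 2*c**2 (g(c) = (c*c + c)*2 = (c**2 + c)*2 = (c + c**2)*2 = 2*c + 2*c**2)
(43271 - 333)*((g(-8) - 29)*89 - 31274) = (43271 - 333)*((2*(-8)*(1 - 8) - 29)*89 - 31274) = 42938*((2*(-8)*(-7) - 29)*89 - 31274) = 42938*((112 - 29)*89 - 31274) = 42938*(83*89 - 31274) = 42938*(7387 - 31274) = 42938*(-23887) = -1025660006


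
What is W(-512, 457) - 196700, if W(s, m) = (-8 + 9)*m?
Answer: -196243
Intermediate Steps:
W(s, m) = m (W(s, m) = 1*m = m)
W(-512, 457) - 196700 = 457 - 196700 = -196243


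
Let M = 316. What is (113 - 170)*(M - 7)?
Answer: -17613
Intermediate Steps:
(113 - 170)*(M - 7) = (113 - 170)*(316 - 7) = -57*309 = -17613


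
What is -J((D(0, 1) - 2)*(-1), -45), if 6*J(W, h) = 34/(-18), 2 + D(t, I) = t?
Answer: 17/54 ≈ 0.31481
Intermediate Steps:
D(t, I) = -2 + t
J(W, h) = -17/54 (J(W, h) = (34/(-18))/6 = (34*(-1/18))/6 = (1/6)*(-17/9) = -17/54)
-J((D(0, 1) - 2)*(-1), -45) = -1*(-17/54) = 17/54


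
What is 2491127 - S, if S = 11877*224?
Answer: -169321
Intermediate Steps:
S = 2660448
2491127 - S = 2491127 - 1*2660448 = 2491127 - 2660448 = -169321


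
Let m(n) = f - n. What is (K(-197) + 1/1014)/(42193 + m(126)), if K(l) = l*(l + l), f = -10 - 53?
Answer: 78704653/42592056 ≈ 1.8479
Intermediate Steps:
f = -63
m(n) = -63 - n
K(l) = 2*l**2 (K(l) = l*(2*l) = 2*l**2)
(K(-197) + 1/1014)/(42193 + m(126)) = (2*(-197)**2 + 1/1014)/(42193 + (-63 - 1*126)) = (2*38809 + 1/1014)/(42193 + (-63 - 126)) = (77618 + 1/1014)/(42193 - 189) = (78704653/1014)/42004 = (78704653/1014)*(1/42004) = 78704653/42592056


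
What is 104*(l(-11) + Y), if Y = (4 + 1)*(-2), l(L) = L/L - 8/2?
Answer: -1352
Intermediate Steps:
l(L) = -3 (l(L) = 1 - 8*½ = 1 - 4 = -3)
Y = -10 (Y = 5*(-2) = -10)
104*(l(-11) + Y) = 104*(-3 - 10) = 104*(-13) = -1352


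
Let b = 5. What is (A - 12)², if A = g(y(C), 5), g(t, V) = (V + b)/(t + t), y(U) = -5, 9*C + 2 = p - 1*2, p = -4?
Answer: 169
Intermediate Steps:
C = -8/9 (C = -2/9 + (-4 - 1*2)/9 = -2/9 + (-4 - 2)/9 = -2/9 + (⅑)*(-6) = -2/9 - ⅔ = -8/9 ≈ -0.88889)
g(t, V) = (5 + V)/(2*t) (g(t, V) = (V + 5)/(t + t) = (5 + V)/((2*t)) = (5 + V)*(1/(2*t)) = (5 + V)/(2*t))
A = -1 (A = (½)*(5 + 5)/(-5) = (½)*(-⅕)*10 = -1)
(A - 12)² = (-1 - 12)² = (-13)² = 169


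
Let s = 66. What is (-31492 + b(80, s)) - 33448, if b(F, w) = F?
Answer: -64860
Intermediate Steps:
(-31492 + b(80, s)) - 33448 = (-31492 + 80) - 33448 = -31412 - 33448 = -64860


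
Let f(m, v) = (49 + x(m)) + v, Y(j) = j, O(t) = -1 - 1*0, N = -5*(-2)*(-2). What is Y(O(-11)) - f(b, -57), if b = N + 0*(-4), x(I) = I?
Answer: 27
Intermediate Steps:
N = -20 (N = 10*(-2) = -20)
O(t) = -1 (O(t) = -1 + 0 = -1)
b = -20 (b = -20 + 0*(-4) = -20 + 0 = -20)
f(m, v) = 49 + m + v (f(m, v) = (49 + m) + v = 49 + m + v)
Y(O(-11)) - f(b, -57) = -1 - (49 - 20 - 57) = -1 - 1*(-28) = -1 + 28 = 27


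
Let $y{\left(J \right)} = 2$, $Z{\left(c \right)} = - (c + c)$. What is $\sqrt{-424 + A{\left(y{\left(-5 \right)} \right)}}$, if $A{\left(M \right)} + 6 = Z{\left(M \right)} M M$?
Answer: $i \sqrt{446} \approx 21.119 i$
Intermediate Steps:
$Z{\left(c \right)} = - 2 c$
$A{\left(M \right)} = -6 - 2 M^{3}$ ($A{\left(M \right)} = -6 + - 2 M M M = -6 + - 2 M^{2} M = -6 - 2 M^{3}$)
$\sqrt{-424 + A{\left(y{\left(-5 \right)} \right)}} = \sqrt{-424 - \left(6 + 2 \cdot 2^{3}\right)} = \sqrt{-424 - 22} = \sqrt{-446} = i \sqrt{446}$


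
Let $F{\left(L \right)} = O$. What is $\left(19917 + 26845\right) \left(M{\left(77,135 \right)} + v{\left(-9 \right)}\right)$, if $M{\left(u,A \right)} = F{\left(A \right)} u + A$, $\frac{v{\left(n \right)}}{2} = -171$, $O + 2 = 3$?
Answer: $-6079060$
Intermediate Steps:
$O = 1$ ($O = -2 + 3 = 1$)
$F{\left(L \right)} = 1$
$v{\left(n \right)} = -342$ ($v{\left(n \right)} = 2 \left(-171\right) = -342$)
$M{\left(u,A \right)} = A + u$ ($M{\left(u,A \right)} = 1 u + A = u + A = A + u$)
$\left(19917 + 26845\right) \left(M{\left(77,135 \right)} + v{\left(-9 \right)}\right) = \left(19917 + 26845\right) \left(\left(135 + 77\right) - 342\right) = 46762 \left(212 - 342\right) = 46762 \left(-130\right) = -6079060$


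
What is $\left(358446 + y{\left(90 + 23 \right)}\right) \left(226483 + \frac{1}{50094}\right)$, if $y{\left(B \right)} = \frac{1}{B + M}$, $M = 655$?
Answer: $\frac{3123246633231702187}{38472192} \approx 8.1182 \cdot 10^{10}$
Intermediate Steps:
$y{\left(B \right)} = \frac{1}{655 + B}$ ($y{\left(B \right)} = \frac{1}{B + 655} = \frac{1}{655 + B}$)
$\left(358446 + y{\left(90 + 23 \right)}\right) \left(226483 + \frac{1}{50094}\right) = \left(358446 + \frac{1}{655 + \left(90 + 23\right)}\right) \left(226483 + \frac{1}{50094}\right) = \left(358446 + \frac{1}{655 + 113}\right) \left(226483 + \frac{1}{50094}\right) = \left(358446 + \frac{1}{768}\right) \frac{11345439403}{50094} = \frac{275286529}{768} \cdot \frac{11345439403}{50094} = \frac{3123246633231702187}{38472192}$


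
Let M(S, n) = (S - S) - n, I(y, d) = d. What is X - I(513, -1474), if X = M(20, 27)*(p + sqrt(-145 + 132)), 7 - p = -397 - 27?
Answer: -10163 - 27*I*sqrt(13) ≈ -10163.0 - 97.35*I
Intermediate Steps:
M(S, n) = -n (M(S, n) = 0 - n = -n)
p = 431 (p = 7 - (-397 - 27) = 7 - 1*(-424) = 7 + 424 = 431)
X = -11637 - 27*I*sqrt(13) (X = (-1*27)*(431 + sqrt(-145 + 132)) = -27*(431 + sqrt(-13)) = -27*(431 + I*sqrt(13)) = -11637 - 27*I*sqrt(13) ≈ -11637.0 - 97.35*I)
X - I(513, -1474) = (-11637 - 27*I*sqrt(13)) - 1*(-1474) = (-11637 - 27*I*sqrt(13)) + 1474 = -10163 - 27*I*sqrt(13)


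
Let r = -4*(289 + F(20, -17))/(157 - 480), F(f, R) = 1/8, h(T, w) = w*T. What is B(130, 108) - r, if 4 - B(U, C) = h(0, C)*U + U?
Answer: -83709/646 ≈ -129.58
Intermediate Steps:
h(T, w) = T*w
F(f, R) = ⅛
B(U, C) = 4 - U (B(U, C) = 4 - ((0*C)*U + U) = 4 - (0*U + U) = 4 - (0 + U) = 4 - U)
r = 2313/646 (r = -4*(289 + ⅛)/(157 - 480) = -2313/(2*(-323)) = -2313*(-1)/(2*323) = -4*(-2313/2584) = 2313/646 ≈ 3.5805)
B(130, 108) - r = (4 - 1*130) - 1*2313/646 = (4 - 130) - 2313/646 = -126 - 2313/646 = -83709/646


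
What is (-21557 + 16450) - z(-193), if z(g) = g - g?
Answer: -5107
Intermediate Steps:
z(g) = 0
(-21557 + 16450) - z(-193) = (-21557 + 16450) - 1*0 = -5107 + 0 = -5107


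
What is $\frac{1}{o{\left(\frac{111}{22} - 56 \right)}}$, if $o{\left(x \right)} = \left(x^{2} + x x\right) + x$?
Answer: $\frac{121}{622155} \approx 0.00019449$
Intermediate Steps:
$o{\left(x \right)} = x + 2 x^{2}$ ($o{\left(x \right)} = \left(x^{2} + x^{2}\right) + x = 2 x^{2} + x = x + 2 x^{2}$)
$\frac{1}{o{\left(\frac{111}{22} - 56 \right)}} = \frac{1}{\left(\frac{111}{22} - 56\right) \left(1 + 2 \left(\frac{111}{22} - 56\right)\right)} = \frac{1}{\left(- \frac{1121}{22}\right) \left(1 + 2 \left(- \frac{1121}{22}\right)\right)} = \frac{1}{\left(- \frac{1121}{22}\right) \left(1 - \frac{1121}{11}\right)} = \frac{1}{\left(- \frac{1121}{22}\right) \left(- \frac{1110}{11}\right)} = \frac{1}{\frac{622155}{121}} = \frac{121}{622155}$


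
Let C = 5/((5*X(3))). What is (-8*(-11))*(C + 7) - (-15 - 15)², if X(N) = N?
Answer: -764/3 ≈ -254.67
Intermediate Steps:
C = ⅓ (C = 5/((5*3)) = 5/15 = 5*(1/15) = ⅓ ≈ 0.33333)
(-8*(-11))*(C + 7) - (-15 - 15)² = (-8*(-11))*(⅓ + 7) - (-15 - 15)² = 88*(22/3) - 1*(-30)² = 1936/3 - 1*900 = 1936/3 - 900 = -764/3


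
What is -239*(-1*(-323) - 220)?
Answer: -24617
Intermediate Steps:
-239*(-1*(-323) - 220) = -239*(323 - 220) = -239*103 = -24617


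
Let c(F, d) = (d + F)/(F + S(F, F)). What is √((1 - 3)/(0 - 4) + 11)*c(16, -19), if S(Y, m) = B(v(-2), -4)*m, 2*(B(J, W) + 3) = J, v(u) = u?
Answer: √46/32 ≈ 0.21195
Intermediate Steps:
B(J, W) = -3 + J/2
S(Y, m) = -4*m (S(Y, m) = (-3 + (½)*(-2))*m = (-3 - 1)*m = -4*m)
c(F, d) = -(F + d)/(3*F) (c(F, d) = (d + F)/(F - 4*F) = (F + d)/((-3*F)) = (F + d)*(-1/(3*F)) = -(F + d)/(3*F))
√((1 - 3)/(0 - 4) + 11)*c(16, -19) = √((1 - 3)/(0 - 4) + 11)*((⅓)*(-1*16 - 1*(-19))/16) = √(-2/(-4) + 11)*((⅓)*(1/16)*(-16 + 19)) = √(-2*(-¼) + 11)*((⅓)*(1/16)*3) = √(½ + 11)*(1/16) = √(23/2)*(1/16) = (√46/2)*(1/16) = √46/32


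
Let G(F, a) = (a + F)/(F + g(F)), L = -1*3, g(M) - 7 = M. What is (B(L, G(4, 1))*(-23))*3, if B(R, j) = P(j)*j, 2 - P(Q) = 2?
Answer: 0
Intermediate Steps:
P(Q) = 0 (P(Q) = 2 - 1*2 = 2 - 2 = 0)
g(M) = 7 + M
L = -3
G(F, a) = (F + a)/(7 + 2*F) (G(F, a) = (a + F)/(F + (7 + F)) = (F + a)/(7 + 2*F))
B(R, j) = 0 (B(R, j) = 0*j = 0)
(B(L, G(4, 1))*(-23))*3 = (0*(-23))*3 = 0*3 = 0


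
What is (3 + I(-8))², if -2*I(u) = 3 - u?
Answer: 25/4 ≈ 6.2500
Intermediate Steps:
I(u) = -3/2 + u/2 (I(u) = -(3 - u)/2 = -3/2 + u/2)
(3 + I(-8))² = (3 + (-3/2 + (½)*(-8)))² = (3 + (-3/2 - 4))² = (3 - 11/2)² = (-5/2)² = 25/4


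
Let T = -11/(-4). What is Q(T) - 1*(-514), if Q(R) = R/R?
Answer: 515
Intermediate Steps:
T = 11/4 (T = -11*(-¼) = 11/4 ≈ 2.7500)
Q(R) = 1
Q(T) - 1*(-514) = 1 - 1*(-514) = 1 + 514 = 515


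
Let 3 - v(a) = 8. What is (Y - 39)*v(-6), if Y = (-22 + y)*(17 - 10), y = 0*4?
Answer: 965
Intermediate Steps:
y = 0
v(a) = -5 (v(a) = 3 - 1*8 = 3 - 8 = -5)
Y = -154 (Y = (-22 + 0)*(17 - 10) = -22*7 = -154)
(Y - 39)*v(-6) = (-154 - 39)*(-5) = -193*(-5) = 965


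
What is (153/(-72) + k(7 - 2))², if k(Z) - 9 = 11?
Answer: 20449/64 ≈ 319.52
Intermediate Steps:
k(Z) = 20 (k(Z) = 9 + 11 = 20)
(153/(-72) + k(7 - 2))² = (153/(-72) + 20)² = (153*(-1/72) + 20)² = (-17/8 + 20)² = (143/8)² = 20449/64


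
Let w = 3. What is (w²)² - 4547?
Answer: -4466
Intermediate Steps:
(w²)² - 4547 = (3²)² - 4547 = 9² - 4547 = 81 - 4547 = -4466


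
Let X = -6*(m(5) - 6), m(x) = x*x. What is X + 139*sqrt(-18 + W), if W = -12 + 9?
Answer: -114 + 139*I*sqrt(21) ≈ -114.0 + 636.98*I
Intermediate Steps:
m(x) = x**2
X = -114 (X = -6*(5**2 - 6) = -6*(25 - 6) = -6*19 = -114)
W = -3
X + 139*sqrt(-18 + W) = -114 + 139*sqrt(-18 - 3) = -114 + 139*sqrt(-21) = -114 + 139*(I*sqrt(21)) = -114 + 139*I*sqrt(21)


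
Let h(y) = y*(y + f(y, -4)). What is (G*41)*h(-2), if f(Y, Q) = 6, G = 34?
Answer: -11152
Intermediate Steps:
h(y) = y*(6 + y) (h(y) = y*(y + 6) = y*(6 + y))
(G*41)*h(-2) = (34*41)*(-2*(6 - 2)) = 1394*(-2*4) = 1394*(-8) = -11152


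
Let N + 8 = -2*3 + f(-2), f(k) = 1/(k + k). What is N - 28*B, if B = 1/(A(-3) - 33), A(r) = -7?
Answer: -271/20 ≈ -13.550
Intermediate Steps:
f(k) = 1/(2*k)
N = -57/4 (N = -8 + (-2*3 + (½)/(-2)) = -8 + (-6 + (½)*(-½)) = -8 + (-6 - ¼) = -8 - 25/4 = -57/4 ≈ -14.250)
B = -1/40 (B = 1/(-7 - 33) = 1/(-40) = -1/40 ≈ -0.025000)
N - 28*B = -57/4 - 28*(-1/40) = -57/4 + 7/10 = -271/20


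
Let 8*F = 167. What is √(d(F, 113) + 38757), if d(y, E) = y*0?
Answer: √38757 ≈ 196.87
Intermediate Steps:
F = 167/8 (F = (⅛)*167 = 167/8 ≈ 20.875)
d(y, E) = 0
√(d(F, 113) + 38757) = √(0 + 38757) = √38757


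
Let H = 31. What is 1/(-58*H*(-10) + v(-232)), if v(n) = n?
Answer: 1/17748 ≈ 5.6344e-5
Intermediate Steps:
1/(-58*H*(-10) + v(-232)) = 1/(-58*31*(-10) - 232) = 1/(-1798*(-10) - 232) = 1/(17980 - 232) = 1/17748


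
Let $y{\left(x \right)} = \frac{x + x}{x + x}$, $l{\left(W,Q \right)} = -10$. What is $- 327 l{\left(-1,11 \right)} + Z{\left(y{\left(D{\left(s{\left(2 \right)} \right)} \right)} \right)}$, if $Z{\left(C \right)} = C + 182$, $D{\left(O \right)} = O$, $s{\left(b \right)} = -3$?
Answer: $3453$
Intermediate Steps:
$y{\left(x \right)} = 1$ ($y{\left(x \right)} = \frac{2 x}{2 x} = 2 x \frac{1}{2 x} = 1$)
$Z{\left(C \right)} = 182 + C$
$- 327 l{\left(-1,11 \right)} + Z{\left(y{\left(D{\left(s{\left(2 \right)} \right)} \right)} \right)} = \left(-327\right) \left(-10\right) + \left(182 + 1\right) = 3270 + 183 = 3453$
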